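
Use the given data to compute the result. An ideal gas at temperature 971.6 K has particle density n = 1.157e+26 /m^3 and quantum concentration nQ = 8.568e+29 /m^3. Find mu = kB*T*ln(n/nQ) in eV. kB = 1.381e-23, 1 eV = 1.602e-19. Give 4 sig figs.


Step 1: n/nQ = 1.157e+26/8.568e+29 = 0.000135
Step 2: ln(n/nQ) = -8.91
Step 3: mu = kB*T*ln(n/nQ) = 1.342e-20*-8.91 = -1.196e-19 J
Step 4: Convert to eV: -1.196e-19/1.602e-19 = -0.7463 eV

-0.7463


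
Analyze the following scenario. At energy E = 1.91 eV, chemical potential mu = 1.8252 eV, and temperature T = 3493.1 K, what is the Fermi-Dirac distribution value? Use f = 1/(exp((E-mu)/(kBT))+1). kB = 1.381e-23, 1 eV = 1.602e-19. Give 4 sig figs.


Step 1: (E - mu) = 1.91 - 1.8252 = 0.0848 eV
Step 2: Convert: (E-mu)*eV = 1.358e-20 J
Step 3: x = (E-mu)*eV/(kB*T) = 0.2816
Step 4: f = 1/(exp(0.2816)+1) = 0.4301

0.4301


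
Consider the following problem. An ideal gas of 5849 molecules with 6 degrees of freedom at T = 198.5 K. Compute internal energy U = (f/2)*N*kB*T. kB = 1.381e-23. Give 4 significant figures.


Step 1: f/2 = 6/2 = 3.0
Step 2: N*kB*T = 5849*1.381e-23*198.5 = 1.603e-17
Step 3: U = 3.0 * 1.603e-17 = 4.81e-17 J

4.81e-17


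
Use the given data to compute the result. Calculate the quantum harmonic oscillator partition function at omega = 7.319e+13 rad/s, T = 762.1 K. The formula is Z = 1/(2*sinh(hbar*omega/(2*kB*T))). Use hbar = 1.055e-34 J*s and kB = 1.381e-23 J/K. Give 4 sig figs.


Step 1: Compute x = hbar*omega/(kB*T) = 1.055e-34*7.319e+13/(1.381e-23*762.1) = 0.7337
Step 2: x/2 = 0.3668
Step 3: sinh(x/2) = 0.3751
Step 4: Z = 1/(2*0.3751) = 1.333

1.333


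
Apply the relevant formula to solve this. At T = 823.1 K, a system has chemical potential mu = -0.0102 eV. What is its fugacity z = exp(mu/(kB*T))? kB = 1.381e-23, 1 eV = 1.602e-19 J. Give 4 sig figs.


Step 1: Convert mu to Joules: -0.0102*1.602e-19 = -1.634e-21 J
Step 2: kB*T = 1.381e-23*823.1 = 1.137e-20 J
Step 3: mu/(kB*T) = -0.1438
Step 4: z = exp(-0.1438) = 0.8661

0.8661


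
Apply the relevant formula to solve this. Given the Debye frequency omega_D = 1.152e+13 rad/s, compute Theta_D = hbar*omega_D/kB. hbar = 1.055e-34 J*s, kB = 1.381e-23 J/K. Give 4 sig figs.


Step 1: hbar*omega_D = 1.055e-34 * 1.152e+13 = 1.215e-21 J
Step 2: Theta_D = 1.215e-21 / 1.381e-23
Step 3: Theta_D = 88.01 K

88.01


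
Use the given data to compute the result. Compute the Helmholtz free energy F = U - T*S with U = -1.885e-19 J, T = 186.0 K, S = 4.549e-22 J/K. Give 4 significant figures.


Step 1: T*S = 186.0 * 4.549e-22 = 8.461e-20 J
Step 2: F = U - T*S = -1.885e-19 - 8.461e-20
Step 3: F = -2.731e-19 J

-2.731e-19


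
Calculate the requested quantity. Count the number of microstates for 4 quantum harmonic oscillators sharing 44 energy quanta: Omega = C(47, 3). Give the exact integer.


Step 1: Use binomial coefficient C(47, 3)
Step 2: Numerator = 47! / 44!
Step 3: Denominator = 3!
Step 4: Omega = 16215

16215


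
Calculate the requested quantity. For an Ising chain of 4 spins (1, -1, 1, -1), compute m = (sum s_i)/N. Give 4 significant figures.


Step 1: Count up spins (+1): 2, down spins (-1): 2
Step 2: Total magnetization M = 2 - 2 = 0
Step 3: m = M/N = 0/4 = 0

0


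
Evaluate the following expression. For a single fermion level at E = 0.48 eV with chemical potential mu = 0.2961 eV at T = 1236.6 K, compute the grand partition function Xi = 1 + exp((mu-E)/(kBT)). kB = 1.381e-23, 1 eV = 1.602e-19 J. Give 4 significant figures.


Step 1: (mu - E) = 0.2961 - 0.48 = -0.1839 eV
Step 2: x = (mu-E)*eV/(kB*T) = -0.1839*1.602e-19/(1.381e-23*1236.6) = -1.725
Step 3: exp(x) = 0.1782
Step 4: Xi = 1 + 0.1782 = 1.178

1.178


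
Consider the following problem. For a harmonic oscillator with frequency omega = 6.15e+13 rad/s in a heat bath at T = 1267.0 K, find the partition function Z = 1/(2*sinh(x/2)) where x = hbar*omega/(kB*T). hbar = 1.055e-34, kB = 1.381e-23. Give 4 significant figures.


Step 1: Compute x = hbar*omega/(kB*T) = 1.055e-34*6.15e+13/(1.381e-23*1267.0) = 0.3708
Step 2: x/2 = 0.1854
Step 3: sinh(x/2) = 0.1865
Step 4: Z = 1/(2*0.1865) = 2.681

2.681


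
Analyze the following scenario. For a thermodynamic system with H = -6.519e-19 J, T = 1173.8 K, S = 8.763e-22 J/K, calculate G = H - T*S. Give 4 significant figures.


Step 1: T*S = 1173.8 * 8.763e-22 = 1.029e-18 J
Step 2: G = H - T*S = -6.519e-19 - 1.029e-18
Step 3: G = -1.681e-18 J

-1.681e-18


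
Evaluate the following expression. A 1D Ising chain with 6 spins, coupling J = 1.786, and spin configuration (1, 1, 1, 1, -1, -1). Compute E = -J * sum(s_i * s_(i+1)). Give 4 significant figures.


Step 1: Nearest-neighbor products: 1, 1, 1, -1, 1
Step 2: Sum of products = 3
Step 3: E = -1.786 * 3 = -5.358

-5.358


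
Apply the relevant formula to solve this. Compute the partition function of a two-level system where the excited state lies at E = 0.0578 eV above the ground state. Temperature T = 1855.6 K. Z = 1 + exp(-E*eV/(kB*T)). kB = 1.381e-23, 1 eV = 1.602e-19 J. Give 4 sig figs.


Step 1: Compute beta*E = E*eV/(kB*T) = 0.0578*1.602e-19/(1.381e-23*1855.6) = 0.3613
Step 2: exp(-beta*E) = exp(-0.3613) = 0.6967
Step 3: Z = 1 + 0.6967 = 1.697

1.697


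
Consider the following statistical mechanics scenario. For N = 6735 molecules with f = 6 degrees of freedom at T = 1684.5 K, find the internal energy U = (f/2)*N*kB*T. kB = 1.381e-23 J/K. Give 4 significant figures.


Step 1: f/2 = 6/2 = 3.0
Step 2: N*kB*T = 6735*1.381e-23*1684.5 = 1.567e-16
Step 3: U = 3.0 * 1.567e-16 = 4.7e-16 J

4.7e-16


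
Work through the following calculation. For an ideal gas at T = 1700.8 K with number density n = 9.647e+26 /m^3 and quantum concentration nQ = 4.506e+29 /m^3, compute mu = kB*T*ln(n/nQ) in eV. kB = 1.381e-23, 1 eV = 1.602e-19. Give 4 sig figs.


Step 1: n/nQ = 9.647e+26/4.506e+29 = 0.002141
Step 2: ln(n/nQ) = -6.147
Step 3: mu = kB*T*ln(n/nQ) = 2.349e-20*-6.147 = -1.444e-19 J
Step 4: Convert to eV: -1.444e-19/1.602e-19 = -0.9012 eV

-0.9012


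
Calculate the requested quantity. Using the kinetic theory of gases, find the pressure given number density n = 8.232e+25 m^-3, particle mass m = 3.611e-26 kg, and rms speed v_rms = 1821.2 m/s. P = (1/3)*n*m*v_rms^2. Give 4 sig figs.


Step 1: v_rms^2 = 1821.2^2 = 3.317e+06
Step 2: n*m = 8.232e+25*3.611e-26 = 2.973
Step 3: P = (1/3)*2.973*3.317e+06 = 3.286e+06 Pa

3.286e+06


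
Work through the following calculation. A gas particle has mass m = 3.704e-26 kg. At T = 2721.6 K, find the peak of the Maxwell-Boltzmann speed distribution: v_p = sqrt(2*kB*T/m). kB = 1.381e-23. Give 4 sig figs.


Step 1: Numerator = 2*kB*T = 2*1.381e-23*2721.6 = 7.517e-20
Step 2: Ratio = 7.517e-20 / 3.704e-26 = 2.029e+06
Step 3: v_p = sqrt(2.029e+06) = 1425 m/s

1425


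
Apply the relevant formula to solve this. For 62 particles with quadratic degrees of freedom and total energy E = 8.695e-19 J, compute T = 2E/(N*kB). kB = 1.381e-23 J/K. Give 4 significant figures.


Step 1: Numerator = 2*E = 2*8.695e-19 = 1.739e-18 J
Step 2: Denominator = N*kB = 62*1.381e-23 = 8.562e-22
Step 3: T = 1.739e-18 / 8.562e-22 = 2031 K

2031


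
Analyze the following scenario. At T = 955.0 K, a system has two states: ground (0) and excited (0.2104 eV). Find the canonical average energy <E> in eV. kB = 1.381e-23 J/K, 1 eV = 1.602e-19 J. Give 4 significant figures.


Step 1: beta*E = 0.2104*1.602e-19/(1.381e-23*955.0) = 2.556
Step 2: exp(-beta*E) = 0.07764
Step 3: <E> = 0.2104*0.07764/(1+0.07764) = 0.01516 eV

0.01516


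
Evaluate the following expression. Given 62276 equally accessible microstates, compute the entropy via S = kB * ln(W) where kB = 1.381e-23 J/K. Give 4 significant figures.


Step 1: ln(W) = ln(62276) = 11.04
Step 2: S = kB * ln(W) = 1.381e-23 * 11.04
Step 3: S = 1.525e-22 J/K

1.525e-22


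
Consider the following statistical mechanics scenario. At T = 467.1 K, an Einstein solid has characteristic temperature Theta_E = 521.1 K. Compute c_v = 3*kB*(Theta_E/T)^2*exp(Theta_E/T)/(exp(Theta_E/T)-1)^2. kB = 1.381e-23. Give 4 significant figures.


Step 1: x = Theta_E/T = 521.1/467.1 = 1.116
Step 2: x^2 = 1.245
Step 3: exp(x) = 3.051
Step 4: c_v = 3*1.381e-23*1.245*3.051/(3.051-1)^2 = 3.739e-23

3.739e-23


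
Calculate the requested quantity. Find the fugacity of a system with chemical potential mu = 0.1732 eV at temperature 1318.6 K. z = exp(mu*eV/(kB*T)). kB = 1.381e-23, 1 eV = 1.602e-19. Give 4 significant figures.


Step 1: Convert mu to Joules: 0.1732*1.602e-19 = 2.775e-20 J
Step 2: kB*T = 1.381e-23*1318.6 = 1.821e-20 J
Step 3: mu/(kB*T) = 1.524
Step 4: z = exp(1.524) = 4.589

4.589


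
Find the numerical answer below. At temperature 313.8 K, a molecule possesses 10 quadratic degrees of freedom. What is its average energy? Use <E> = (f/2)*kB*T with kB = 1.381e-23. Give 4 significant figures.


Step 1: f/2 = 10/2 = 5
Step 2: kB*T = 1.381e-23 * 313.8 = 4.334e-21
Step 3: <E> = 5 * 4.334e-21 = 2.167e-20 J

2.167e-20


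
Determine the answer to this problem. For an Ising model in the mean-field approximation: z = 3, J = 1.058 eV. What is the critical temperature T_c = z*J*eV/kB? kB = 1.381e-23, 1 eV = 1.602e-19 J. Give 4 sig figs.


Step 1: z*J = 3*1.058 = 3.174 eV
Step 2: Convert to Joules: 3.174*1.602e-19 = 5.085e-19 J
Step 3: T_c = 5.085e-19 / 1.381e-23 = 3.682e+04 K

3.682e+04


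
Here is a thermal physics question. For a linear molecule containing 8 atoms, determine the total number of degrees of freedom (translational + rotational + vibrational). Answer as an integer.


Step 1: Translational DOF = 3
Step 2: Rotational DOF (linear) = 2
Step 3: Vibrational DOF = 3*8 - 5 = 19
Step 4: Total = 3 + 2 + 19 = 24

24


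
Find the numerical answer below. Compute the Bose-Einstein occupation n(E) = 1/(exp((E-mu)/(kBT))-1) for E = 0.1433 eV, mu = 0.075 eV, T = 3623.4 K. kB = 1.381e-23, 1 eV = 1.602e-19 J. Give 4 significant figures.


Step 1: (E - mu) = 0.0683 eV
Step 2: x = (E-mu)*eV/(kB*T) = 0.0683*1.602e-19/(1.381e-23*3623.4) = 0.2187
Step 3: exp(x) = 1.244
Step 4: n = 1/(exp(x)-1) = 4.091

4.091


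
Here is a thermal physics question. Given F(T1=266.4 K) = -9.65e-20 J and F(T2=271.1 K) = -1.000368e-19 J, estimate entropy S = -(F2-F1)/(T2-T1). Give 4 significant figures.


Step 1: dF = F2 - F1 = -1.000368e-19 - (-9.65e-20) = -3.5368e-21 J
Step 2: dT = T2 - T1 = 271.1 - 266.4 = 4.7 K
Step 3: S = -dF/dT = -(-3.5368e-21)/4.7 = 7.525e-22 J/K

7.525e-22


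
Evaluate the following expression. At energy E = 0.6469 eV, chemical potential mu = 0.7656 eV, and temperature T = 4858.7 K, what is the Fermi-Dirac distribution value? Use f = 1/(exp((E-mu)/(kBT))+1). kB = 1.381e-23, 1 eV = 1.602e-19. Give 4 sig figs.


Step 1: (E - mu) = 0.6469 - 0.7656 = -0.1187 eV
Step 2: Convert: (E-mu)*eV = -1.902e-20 J
Step 3: x = (E-mu)*eV/(kB*T) = -0.2834
Step 4: f = 1/(exp(-0.2834)+1) = 0.5704

0.5704


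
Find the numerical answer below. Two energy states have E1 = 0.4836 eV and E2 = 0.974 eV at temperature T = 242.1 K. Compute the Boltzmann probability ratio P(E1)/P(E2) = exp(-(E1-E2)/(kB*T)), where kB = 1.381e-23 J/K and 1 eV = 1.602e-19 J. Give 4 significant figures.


Step 1: Compute energy difference dE = E1 - E2 = 0.4836 - 0.974 = -0.4904 eV
Step 2: Convert to Joules: dE_J = -0.4904 * 1.602e-19 = -7.856e-20 J
Step 3: Compute exponent = -dE_J / (kB * T) = -(-7.856e-20) / (1.381e-23 * 242.1) = 23.5
Step 4: P(E1)/P(E2) = exp(23.5) = 1.603e+10

1.603e+10


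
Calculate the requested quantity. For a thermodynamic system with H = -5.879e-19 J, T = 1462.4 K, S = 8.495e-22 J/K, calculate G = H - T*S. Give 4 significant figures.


Step 1: T*S = 1462.4 * 8.495e-22 = 1.242e-18 J
Step 2: G = H - T*S = -5.879e-19 - 1.242e-18
Step 3: G = -1.83e-18 J

-1.83e-18


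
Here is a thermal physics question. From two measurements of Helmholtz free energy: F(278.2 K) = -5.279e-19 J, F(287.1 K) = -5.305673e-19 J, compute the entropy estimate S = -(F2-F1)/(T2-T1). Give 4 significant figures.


Step 1: dF = F2 - F1 = -5.305673e-19 - (-5.279e-19) = -2.6673e-21 J
Step 2: dT = T2 - T1 = 287.1 - 278.2 = 8.9 K
Step 3: S = -dF/dT = -(-2.6673e-21)/8.9 = 2.997e-22 J/K

2.997e-22


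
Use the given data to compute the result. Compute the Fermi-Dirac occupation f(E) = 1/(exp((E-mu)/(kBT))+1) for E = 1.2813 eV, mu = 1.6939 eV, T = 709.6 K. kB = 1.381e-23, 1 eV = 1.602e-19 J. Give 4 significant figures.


Step 1: (E - mu) = 1.2813 - 1.6939 = -0.4126 eV
Step 2: Convert: (E-mu)*eV = -6.61e-20 J
Step 3: x = (E-mu)*eV/(kB*T) = -6.745
Step 4: f = 1/(exp(-6.745)+1) = 0.9988

0.9988


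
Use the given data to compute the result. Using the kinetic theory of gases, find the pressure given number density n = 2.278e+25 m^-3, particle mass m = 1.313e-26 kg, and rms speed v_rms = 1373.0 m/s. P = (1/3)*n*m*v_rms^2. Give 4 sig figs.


Step 1: v_rms^2 = 1373.0^2 = 1.885e+06
Step 2: n*m = 2.278e+25*1.313e-26 = 0.2991
Step 3: P = (1/3)*0.2991*1.885e+06 = 1.879e+05 Pa

1.879e+05


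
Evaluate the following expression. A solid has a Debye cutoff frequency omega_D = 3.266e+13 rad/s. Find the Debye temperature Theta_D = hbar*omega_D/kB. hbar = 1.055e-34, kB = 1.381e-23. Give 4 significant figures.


Step 1: hbar*omega_D = 1.055e-34 * 3.266e+13 = 3.446e-21 J
Step 2: Theta_D = 3.446e-21 / 1.381e-23
Step 3: Theta_D = 249.5 K

249.5


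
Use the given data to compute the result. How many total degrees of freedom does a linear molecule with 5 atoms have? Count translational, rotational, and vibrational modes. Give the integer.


Step 1: Translational DOF = 3
Step 2: Rotational DOF (linear) = 2
Step 3: Vibrational DOF = 3*5 - 5 = 10
Step 4: Total = 3 + 2 + 10 = 15

15


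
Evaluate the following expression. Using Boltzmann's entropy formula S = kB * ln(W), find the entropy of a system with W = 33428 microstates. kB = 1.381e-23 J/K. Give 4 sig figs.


Step 1: ln(W) = ln(33428) = 10.42
Step 2: S = kB * ln(W) = 1.381e-23 * 10.42
Step 3: S = 1.439e-22 J/K

1.439e-22


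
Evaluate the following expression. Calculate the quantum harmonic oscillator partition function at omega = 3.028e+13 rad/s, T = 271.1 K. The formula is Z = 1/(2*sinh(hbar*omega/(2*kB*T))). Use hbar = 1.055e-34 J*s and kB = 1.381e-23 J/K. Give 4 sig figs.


Step 1: Compute x = hbar*omega/(kB*T) = 1.055e-34*3.028e+13/(1.381e-23*271.1) = 0.8533
Step 2: x/2 = 0.4266
Step 3: sinh(x/2) = 0.4397
Step 4: Z = 1/(2*0.4397) = 1.137

1.137


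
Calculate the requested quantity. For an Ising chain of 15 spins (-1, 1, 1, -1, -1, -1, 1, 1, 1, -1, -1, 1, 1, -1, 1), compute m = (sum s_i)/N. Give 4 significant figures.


Step 1: Count up spins (+1): 8, down spins (-1): 7
Step 2: Total magnetization M = 8 - 7 = 1
Step 3: m = M/N = 1/15 = 0.06667

0.06667


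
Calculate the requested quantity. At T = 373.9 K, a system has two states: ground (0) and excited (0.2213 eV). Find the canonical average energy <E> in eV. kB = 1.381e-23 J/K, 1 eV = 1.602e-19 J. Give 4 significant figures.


Step 1: beta*E = 0.2213*1.602e-19/(1.381e-23*373.9) = 6.866
Step 2: exp(-beta*E) = 0.001043
Step 3: <E> = 0.2213*0.001043/(1+0.001043) = 0.0002305 eV

0.0002305


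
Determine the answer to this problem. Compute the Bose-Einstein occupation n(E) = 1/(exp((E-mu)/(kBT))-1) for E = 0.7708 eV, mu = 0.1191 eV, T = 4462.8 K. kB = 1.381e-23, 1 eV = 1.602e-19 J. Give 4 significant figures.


Step 1: (E - mu) = 0.6517 eV
Step 2: x = (E-mu)*eV/(kB*T) = 0.6517*1.602e-19/(1.381e-23*4462.8) = 1.694
Step 3: exp(x) = 5.441
Step 4: n = 1/(exp(x)-1) = 0.2252

0.2252


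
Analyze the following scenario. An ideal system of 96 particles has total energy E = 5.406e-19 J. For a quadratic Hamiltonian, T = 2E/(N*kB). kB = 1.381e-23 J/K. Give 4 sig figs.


Step 1: Numerator = 2*E = 2*5.406e-19 = 1.081e-18 J
Step 2: Denominator = N*kB = 96*1.381e-23 = 1.326e-21
Step 3: T = 1.081e-18 / 1.326e-21 = 815.5 K

815.5


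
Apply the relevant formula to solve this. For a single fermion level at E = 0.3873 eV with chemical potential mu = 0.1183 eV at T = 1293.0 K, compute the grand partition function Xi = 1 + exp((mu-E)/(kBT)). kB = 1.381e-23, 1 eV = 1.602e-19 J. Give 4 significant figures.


Step 1: (mu - E) = 0.1183 - 0.3873 = -0.269 eV
Step 2: x = (mu-E)*eV/(kB*T) = -0.269*1.602e-19/(1.381e-23*1293.0) = -2.413
Step 3: exp(x) = 0.08951
Step 4: Xi = 1 + 0.08951 = 1.09

1.09


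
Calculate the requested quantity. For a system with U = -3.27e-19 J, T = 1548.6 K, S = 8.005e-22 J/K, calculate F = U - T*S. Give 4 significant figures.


Step 1: T*S = 1548.6 * 8.005e-22 = 1.24e-18 J
Step 2: F = U - T*S = -3.27e-19 - 1.24e-18
Step 3: F = -1.567e-18 J

-1.567e-18


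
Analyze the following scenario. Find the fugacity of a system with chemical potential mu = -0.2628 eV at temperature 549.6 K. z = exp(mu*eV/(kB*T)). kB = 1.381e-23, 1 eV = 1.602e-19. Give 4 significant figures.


Step 1: Convert mu to Joules: -0.2628*1.602e-19 = -4.21e-20 J
Step 2: kB*T = 1.381e-23*549.6 = 7.59e-21 J
Step 3: mu/(kB*T) = -5.547
Step 4: z = exp(-5.547) = 0.0039

0.0039


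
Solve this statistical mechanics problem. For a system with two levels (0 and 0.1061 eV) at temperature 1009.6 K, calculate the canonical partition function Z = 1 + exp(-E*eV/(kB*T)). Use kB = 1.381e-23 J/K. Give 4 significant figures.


Step 1: Compute beta*E = E*eV/(kB*T) = 0.1061*1.602e-19/(1.381e-23*1009.6) = 1.219
Step 2: exp(-beta*E) = exp(-1.219) = 0.2955
Step 3: Z = 1 + 0.2955 = 1.295

1.295


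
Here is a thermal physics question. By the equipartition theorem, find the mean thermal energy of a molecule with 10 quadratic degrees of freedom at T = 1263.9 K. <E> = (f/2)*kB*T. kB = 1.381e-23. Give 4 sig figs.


Step 1: f/2 = 10/2 = 5
Step 2: kB*T = 1.381e-23 * 1263.9 = 1.745e-20
Step 3: <E> = 5 * 1.745e-20 = 8.727e-20 J

8.727e-20


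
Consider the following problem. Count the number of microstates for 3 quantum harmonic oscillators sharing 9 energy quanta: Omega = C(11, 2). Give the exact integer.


Step 1: Use binomial coefficient C(11, 2)
Step 2: Numerator = 11! / 9!
Step 3: Denominator = 2!
Step 4: Omega = 55

55


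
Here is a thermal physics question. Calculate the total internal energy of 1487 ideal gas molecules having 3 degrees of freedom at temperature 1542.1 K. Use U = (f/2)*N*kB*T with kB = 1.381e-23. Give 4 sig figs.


Step 1: f/2 = 3/2 = 1.5
Step 2: N*kB*T = 1487*1.381e-23*1542.1 = 3.167e-17
Step 3: U = 1.5 * 3.167e-17 = 4.75e-17 J

4.75e-17


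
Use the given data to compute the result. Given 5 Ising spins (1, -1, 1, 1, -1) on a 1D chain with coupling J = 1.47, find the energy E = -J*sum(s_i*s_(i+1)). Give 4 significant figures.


Step 1: Nearest-neighbor products: -1, -1, 1, -1
Step 2: Sum of products = -2
Step 3: E = -1.47 * -2 = 2.94

2.94


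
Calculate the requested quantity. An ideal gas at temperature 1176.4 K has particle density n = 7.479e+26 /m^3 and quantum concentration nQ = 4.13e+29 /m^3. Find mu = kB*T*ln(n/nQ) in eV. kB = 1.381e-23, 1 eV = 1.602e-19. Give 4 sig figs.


Step 1: n/nQ = 7.479e+26/4.13e+29 = 0.001811
Step 2: ln(n/nQ) = -6.314
Step 3: mu = kB*T*ln(n/nQ) = 1.625e-20*-6.314 = -1.026e-19 J
Step 4: Convert to eV: -1.026e-19/1.602e-19 = -0.6403 eV

-0.6403


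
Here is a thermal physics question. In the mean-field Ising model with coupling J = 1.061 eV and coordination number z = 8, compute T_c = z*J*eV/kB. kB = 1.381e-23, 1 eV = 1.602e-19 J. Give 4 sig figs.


Step 1: z*J = 8*1.061 = 8.488 eV
Step 2: Convert to Joules: 8.488*1.602e-19 = 1.36e-18 J
Step 3: T_c = 1.36e-18 / 1.381e-23 = 9.846e+04 K

9.846e+04


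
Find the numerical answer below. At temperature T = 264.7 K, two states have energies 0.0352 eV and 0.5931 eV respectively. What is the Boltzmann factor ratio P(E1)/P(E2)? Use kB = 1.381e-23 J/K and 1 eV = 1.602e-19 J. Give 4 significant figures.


Step 1: Compute energy difference dE = E1 - E2 = 0.0352 - 0.5931 = -0.5579 eV
Step 2: Convert to Joules: dE_J = -0.5579 * 1.602e-19 = -8.938e-20 J
Step 3: Compute exponent = -dE_J / (kB * T) = -(-8.938e-20) / (1.381e-23 * 264.7) = 24.45
Step 4: P(E1)/P(E2) = exp(24.45) = 4.153e+10

4.153e+10


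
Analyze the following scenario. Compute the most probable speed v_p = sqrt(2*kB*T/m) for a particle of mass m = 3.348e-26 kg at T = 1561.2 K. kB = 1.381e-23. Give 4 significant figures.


Step 1: Numerator = 2*kB*T = 2*1.381e-23*1561.2 = 4.312e-20
Step 2: Ratio = 4.312e-20 / 3.348e-26 = 1.288e+06
Step 3: v_p = sqrt(1.288e+06) = 1135 m/s

1135


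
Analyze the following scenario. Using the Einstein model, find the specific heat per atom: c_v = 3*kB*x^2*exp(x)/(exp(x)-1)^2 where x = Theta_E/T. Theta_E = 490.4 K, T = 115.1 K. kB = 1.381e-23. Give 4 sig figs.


Step 1: x = Theta_E/T = 490.4/115.1 = 4.261
Step 2: x^2 = 18.15
Step 3: exp(x) = 70.86
Step 4: c_v = 3*1.381e-23*18.15*70.86/(70.86-1)^2 = 1.092e-23

1.092e-23


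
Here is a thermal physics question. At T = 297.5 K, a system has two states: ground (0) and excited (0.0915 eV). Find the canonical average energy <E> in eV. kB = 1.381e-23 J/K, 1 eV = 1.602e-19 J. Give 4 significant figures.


Step 1: beta*E = 0.0915*1.602e-19/(1.381e-23*297.5) = 3.568
Step 2: exp(-beta*E) = 0.02822
Step 3: <E> = 0.0915*0.02822/(1+0.02822) = 0.002511 eV

0.002511


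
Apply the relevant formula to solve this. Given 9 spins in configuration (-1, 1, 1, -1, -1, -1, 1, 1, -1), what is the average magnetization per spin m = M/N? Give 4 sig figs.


Step 1: Count up spins (+1): 4, down spins (-1): 5
Step 2: Total magnetization M = 4 - 5 = -1
Step 3: m = M/N = -1/9 = -0.1111

-0.1111


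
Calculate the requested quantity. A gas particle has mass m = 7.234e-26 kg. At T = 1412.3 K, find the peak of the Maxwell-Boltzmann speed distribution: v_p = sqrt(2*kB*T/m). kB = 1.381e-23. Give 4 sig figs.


Step 1: Numerator = 2*kB*T = 2*1.381e-23*1412.3 = 3.901e-20
Step 2: Ratio = 3.901e-20 / 7.234e-26 = 5.392e+05
Step 3: v_p = sqrt(5.392e+05) = 734.3 m/s

734.3


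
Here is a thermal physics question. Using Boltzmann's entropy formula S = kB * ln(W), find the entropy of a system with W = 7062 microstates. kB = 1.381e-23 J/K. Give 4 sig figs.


Step 1: ln(W) = ln(7062) = 8.862
Step 2: S = kB * ln(W) = 1.381e-23 * 8.862
Step 3: S = 1.224e-22 J/K

1.224e-22


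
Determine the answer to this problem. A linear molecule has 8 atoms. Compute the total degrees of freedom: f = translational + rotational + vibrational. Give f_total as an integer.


Step 1: Translational DOF = 3
Step 2: Rotational DOF (linear) = 2
Step 3: Vibrational DOF = 3*8 - 5 = 19
Step 4: Total = 3 + 2 + 19 = 24

24


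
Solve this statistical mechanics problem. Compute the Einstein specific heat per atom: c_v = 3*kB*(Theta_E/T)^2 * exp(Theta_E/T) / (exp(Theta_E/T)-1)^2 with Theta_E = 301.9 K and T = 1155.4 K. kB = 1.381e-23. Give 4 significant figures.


Step 1: x = Theta_E/T = 301.9/1155.4 = 0.2613
Step 2: x^2 = 0.06827
Step 3: exp(x) = 1.299
Step 4: c_v = 3*1.381e-23*0.06827*1.299/(1.299-1)^2 = 4.12e-23

4.12e-23


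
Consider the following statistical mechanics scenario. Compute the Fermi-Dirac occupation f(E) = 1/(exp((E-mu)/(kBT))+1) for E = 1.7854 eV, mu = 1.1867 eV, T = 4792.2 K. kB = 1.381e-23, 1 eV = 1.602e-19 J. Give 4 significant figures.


Step 1: (E - mu) = 1.7854 - 1.1867 = 0.5987 eV
Step 2: Convert: (E-mu)*eV = 9.591e-20 J
Step 3: x = (E-mu)*eV/(kB*T) = 1.449
Step 4: f = 1/(exp(1.449)+1) = 0.1901

0.1901


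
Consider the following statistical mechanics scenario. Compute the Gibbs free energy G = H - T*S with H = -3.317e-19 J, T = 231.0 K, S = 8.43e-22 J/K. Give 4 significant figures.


Step 1: T*S = 231.0 * 8.43e-22 = 1.947e-19 J
Step 2: G = H - T*S = -3.317e-19 - 1.947e-19
Step 3: G = -5.264e-19 J

-5.264e-19


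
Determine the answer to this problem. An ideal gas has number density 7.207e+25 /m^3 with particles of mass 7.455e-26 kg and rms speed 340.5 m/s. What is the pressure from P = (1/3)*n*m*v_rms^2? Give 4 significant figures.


Step 1: v_rms^2 = 340.5^2 = 1.159e+05
Step 2: n*m = 7.207e+25*7.455e-26 = 5.373
Step 3: P = (1/3)*5.373*1.159e+05 = 2.076e+05 Pa

2.076e+05


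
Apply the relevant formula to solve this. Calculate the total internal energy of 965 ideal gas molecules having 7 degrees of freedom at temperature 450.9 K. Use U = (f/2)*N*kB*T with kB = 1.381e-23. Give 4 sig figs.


Step 1: f/2 = 7/2 = 3.5
Step 2: N*kB*T = 965*1.381e-23*450.9 = 6.009e-18
Step 3: U = 3.5 * 6.009e-18 = 2.103e-17 J

2.103e-17


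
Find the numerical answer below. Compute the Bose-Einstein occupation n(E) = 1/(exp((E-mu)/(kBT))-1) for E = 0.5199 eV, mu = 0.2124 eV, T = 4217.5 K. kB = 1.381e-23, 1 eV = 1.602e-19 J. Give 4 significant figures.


Step 1: (E - mu) = 0.3075 eV
Step 2: x = (E-mu)*eV/(kB*T) = 0.3075*1.602e-19/(1.381e-23*4217.5) = 0.8458
Step 3: exp(x) = 2.33
Step 4: n = 1/(exp(x)-1) = 0.752

0.752


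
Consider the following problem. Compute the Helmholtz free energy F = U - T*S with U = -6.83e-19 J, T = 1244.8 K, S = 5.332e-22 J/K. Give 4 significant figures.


Step 1: T*S = 1244.8 * 5.332e-22 = 6.637e-19 J
Step 2: F = U - T*S = -6.83e-19 - 6.637e-19
Step 3: F = -1.347e-18 J

-1.347e-18


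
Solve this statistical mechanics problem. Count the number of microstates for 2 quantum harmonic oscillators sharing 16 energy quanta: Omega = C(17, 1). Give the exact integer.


Step 1: Use binomial coefficient C(17, 1)
Step 2: Numerator = 17! / 16!
Step 3: Denominator = 1!
Step 4: Omega = 17

17


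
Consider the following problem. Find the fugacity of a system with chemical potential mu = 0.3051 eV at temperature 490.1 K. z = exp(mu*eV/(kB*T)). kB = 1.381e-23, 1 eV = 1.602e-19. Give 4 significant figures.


Step 1: Convert mu to Joules: 0.3051*1.602e-19 = 4.888e-20 J
Step 2: kB*T = 1.381e-23*490.1 = 6.768e-21 J
Step 3: mu/(kB*T) = 7.221
Step 4: z = exp(7.221) = 1369

1369


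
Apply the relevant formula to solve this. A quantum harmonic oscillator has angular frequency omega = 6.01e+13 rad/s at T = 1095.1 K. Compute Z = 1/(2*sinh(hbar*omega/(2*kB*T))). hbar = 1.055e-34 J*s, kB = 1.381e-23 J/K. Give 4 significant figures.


Step 1: Compute x = hbar*omega/(kB*T) = 1.055e-34*6.01e+13/(1.381e-23*1095.1) = 0.4193
Step 2: x/2 = 0.2096
Step 3: sinh(x/2) = 0.2112
Step 4: Z = 1/(2*0.2112) = 2.368

2.368


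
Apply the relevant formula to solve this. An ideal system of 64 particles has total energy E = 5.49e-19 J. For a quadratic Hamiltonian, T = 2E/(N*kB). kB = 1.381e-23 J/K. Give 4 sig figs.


Step 1: Numerator = 2*E = 2*5.49e-19 = 1.098e-18 J
Step 2: Denominator = N*kB = 64*1.381e-23 = 8.838e-22
Step 3: T = 1.098e-18 / 8.838e-22 = 1242 K

1242


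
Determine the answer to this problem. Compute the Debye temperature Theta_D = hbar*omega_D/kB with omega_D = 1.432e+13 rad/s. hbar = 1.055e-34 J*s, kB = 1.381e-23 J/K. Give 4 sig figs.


Step 1: hbar*omega_D = 1.055e-34 * 1.432e+13 = 1.511e-21 J
Step 2: Theta_D = 1.511e-21 / 1.381e-23
Step 3: Theta_D = 109.4 K

109.4


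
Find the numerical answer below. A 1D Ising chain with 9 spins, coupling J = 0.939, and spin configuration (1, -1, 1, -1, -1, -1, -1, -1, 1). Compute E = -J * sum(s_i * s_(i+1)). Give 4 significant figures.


Step 1: Nearest-neighbor products: -1, -1, -1, 1, 1, 1, 1, -1
Step 2: Sum of products = 0
Step 3: E = -0.939 * 0 = 0

0


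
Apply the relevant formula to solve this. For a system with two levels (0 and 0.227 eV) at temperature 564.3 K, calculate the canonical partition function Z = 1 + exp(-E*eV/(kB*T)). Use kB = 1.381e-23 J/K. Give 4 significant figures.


Step 1: Compute beta*E = E*eV/(kB*T) = 0.227*1.602e-19/(1.381e-23*564.3) = 4.666
Step 2: exp(-beta*E) = exp(-4.666) = 0.009406
Step 3: Z = 1 + 0.009406 = 1.009

1.009


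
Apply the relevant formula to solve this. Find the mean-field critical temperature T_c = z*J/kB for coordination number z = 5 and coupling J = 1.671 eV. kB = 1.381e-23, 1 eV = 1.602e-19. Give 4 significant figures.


Step 1: z*J = 5*1.671 = 8.355 eV
Step 2: Convert to Joules: 8.355*1.602e-19 = 1.338e-18 J
Step 3: T_c = 1.338e-18 / 1.381e-23 = 9.692e+04 K

9.692e+04


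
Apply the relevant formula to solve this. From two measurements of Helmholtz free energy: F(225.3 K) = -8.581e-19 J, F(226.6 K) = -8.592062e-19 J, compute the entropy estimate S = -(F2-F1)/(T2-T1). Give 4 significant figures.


Step 1: dF = F2 - F1 = -8.592062e-19 - (-8.581e-19) = -1.1062e-21 J
Step 2: dT = T2 - T1 = 226.6 - 225.3 = 1.3 K
Step 3: S = -dF/dT = -(-1.1062e-21)/1.3 = 8.509e-22 J/K

8.509e-22


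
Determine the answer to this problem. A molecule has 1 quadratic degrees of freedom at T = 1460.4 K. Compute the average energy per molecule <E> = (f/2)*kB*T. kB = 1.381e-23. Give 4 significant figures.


Step 1: f/2 = 1/2 = 0.5
Step 2: kB*T = 1.381e-23 * 1460.4 = 2.017e-20
Step 3: <E> = 0.5 * 2.017e-20 = 1.008e-20 J

1.008e-20


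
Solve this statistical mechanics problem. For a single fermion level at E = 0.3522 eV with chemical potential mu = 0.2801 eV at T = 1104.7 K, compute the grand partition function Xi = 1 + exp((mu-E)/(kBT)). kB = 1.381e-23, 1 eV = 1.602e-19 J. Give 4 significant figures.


Step 1: (mu - E) = 0.2801 - 0.3522 = -0.0721 eV
Step 2: x = (mu-E)*eV/(kB*T) = -0.0721*1.602e-19/(1.381e-23*1104.7) = -0.7571
Step 3: exp(x) = 0.469
Step 4: Xi = 1 + 0.469 = 1.469

1.469


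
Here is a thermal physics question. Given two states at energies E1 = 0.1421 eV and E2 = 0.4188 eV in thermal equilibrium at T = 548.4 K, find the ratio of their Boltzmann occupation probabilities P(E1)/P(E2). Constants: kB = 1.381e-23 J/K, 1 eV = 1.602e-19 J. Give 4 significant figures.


Step 1: Compute energy difference dE = E1 - E2 = 0.1421 - 0.4188 = -0.2767 eV
Step 2: Convert to Joules: dE_J = -0.2767 * 1.602e-19 = -4.433e-20 J
Step 3: Compute exponent = -dE_J / (kB * T) = -(-4.433e-20) / (1.381e-23 * 548.4) = 5.853
Step 4: P(E1)/P(E2) = exp(5.853) = 348.3

348.3


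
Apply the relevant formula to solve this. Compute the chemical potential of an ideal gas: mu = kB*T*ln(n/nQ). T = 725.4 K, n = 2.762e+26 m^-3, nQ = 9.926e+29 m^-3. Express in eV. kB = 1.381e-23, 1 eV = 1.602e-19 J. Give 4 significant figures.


Step 1: n/nQ = 2.762e+26/9.926e+29 = 0.0002783
Step 2: ln(n/nQ) = -8.187
Step 3: mu = kB*T*ln(n/nQ) = 1.002e-20*-8.187 = -8.202e-20 J
Step 4: Convert to eV: -8.202e-20/1.602e-19 = -0.512 eV

-0.512


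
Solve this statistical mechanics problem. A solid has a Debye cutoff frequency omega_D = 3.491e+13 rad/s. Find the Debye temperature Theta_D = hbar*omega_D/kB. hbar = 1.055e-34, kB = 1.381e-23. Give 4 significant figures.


Step 1: hbar*omega_D = 1.055e-34 * 3.491e+13 = 3.683e-21 J
Step 2: Theta_D = 3.683e-21 / 1.381e-23
Step 3: Theta_D = 266.7 K

266.7


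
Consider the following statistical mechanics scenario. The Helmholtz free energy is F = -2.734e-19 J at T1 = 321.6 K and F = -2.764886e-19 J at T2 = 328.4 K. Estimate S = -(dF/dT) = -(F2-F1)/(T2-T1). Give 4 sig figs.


Step 1: dF = F2 - F1 = -2.764886e-19 - (-2.734e-19) = -3.0886e-21 J
Step 2: dT = T2 - T1 = 328.4 - 321.6 = 6.8 K
Step 3: S = -dF/dT = -(-3.0886e-21)/6.8 = 4.542e-22 J/K

4.542e-22


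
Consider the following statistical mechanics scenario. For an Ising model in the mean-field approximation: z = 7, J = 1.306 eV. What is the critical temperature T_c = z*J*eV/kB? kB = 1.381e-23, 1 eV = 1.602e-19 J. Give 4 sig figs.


Step 1: z*J = 7*1.306 = 9.142 eV
Step 2: Convert to Joules: 9.142*1.602e-19 = 1.465e-18 J
Step 3: T_c = 1.465e-18 / 1.381e-23 = 1.06e+05 K

1.06e+05


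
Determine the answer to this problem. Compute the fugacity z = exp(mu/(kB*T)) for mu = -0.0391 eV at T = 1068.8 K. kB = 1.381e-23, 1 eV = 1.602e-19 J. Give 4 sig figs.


Step 1: Convert mu to Joules: -0.0391*1.602e-19 = -6.264e-21 J
Step 2: kB*T = 1.381e-23*1068.8 = 1.476e-20 J
Step 3: mu/(kB*T) = -0.4244
Step 4: z = exp(-0.4244) = 0.6542

0.6542


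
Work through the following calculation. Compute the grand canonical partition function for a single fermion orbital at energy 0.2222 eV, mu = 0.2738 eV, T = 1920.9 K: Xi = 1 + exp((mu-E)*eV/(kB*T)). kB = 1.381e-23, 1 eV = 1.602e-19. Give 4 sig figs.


Step 1: (mu - E) = 0.2738 - 0.2222 = 0.0516 eV
Step 2: x = (mu-E)*eV/(kB*T) = 0.0516*1.602e-19/(1.381e-23*1920.9) = 0.3116
Step 3: exp(x) = 1.366
Step 4: Xi = 1 + 1.366 = 2.366

2.366


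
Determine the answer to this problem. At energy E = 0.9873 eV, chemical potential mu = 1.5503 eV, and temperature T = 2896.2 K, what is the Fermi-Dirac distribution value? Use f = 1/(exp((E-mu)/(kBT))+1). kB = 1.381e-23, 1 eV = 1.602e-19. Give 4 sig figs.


Step 1: (E - mu) = 0.9873 - 1.5503 = -0.563 eV
Step 2: Convert: (E-mu)*eV = -9.019e-20 J
Step 3: x = (E-mu)*eV/(kB*T) = -2.255
Step 4: f = 1/(exp(-2.255)+1) = 0.9051

0.9051


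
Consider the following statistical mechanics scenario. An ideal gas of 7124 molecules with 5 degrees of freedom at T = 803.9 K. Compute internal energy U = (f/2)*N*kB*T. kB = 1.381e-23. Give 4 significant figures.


Step 1: f/2 = 5/2 = 2.5
Step 2: N*kB*T = 7124*1.381e-23*803.9 = 7.909e-17
Step 3: U = 2.5 * 7.909e-17 = 1.977e-16 J

1.977e-16


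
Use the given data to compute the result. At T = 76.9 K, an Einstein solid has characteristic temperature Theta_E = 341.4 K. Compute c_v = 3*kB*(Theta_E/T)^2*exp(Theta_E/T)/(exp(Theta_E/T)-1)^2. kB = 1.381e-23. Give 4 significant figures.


Step 1: x = Theta_E/T = 341.4/76.9 = 4.44
Step 2: x^2 = 19.71
Step 3: exp(x) = 84.74
Step 4: c_v = 3*1.381e-23*19.71*84.74/(84.74-1)^2 = 9.868e-24

9.868e-24


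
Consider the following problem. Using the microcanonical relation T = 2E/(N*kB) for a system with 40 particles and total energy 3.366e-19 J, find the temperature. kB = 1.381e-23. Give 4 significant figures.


Step 1: Numerator = 2*E = 2*3.366e-19 = 6.732e-19 J
Step 2: Denominator = N*kB = 40*1.381e-23 = 5.524e-22
Step 3: T = 6.732e-19 / 5.524e-22 = 1219 K

1219


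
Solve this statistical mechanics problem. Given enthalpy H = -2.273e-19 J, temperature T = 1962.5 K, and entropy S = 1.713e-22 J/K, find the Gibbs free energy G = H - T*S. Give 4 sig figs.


Step 1: T*S = 1962.5 * 1.713e-22 = 3.362e-19 J
Step 2: G = H - T*S = -2.273e-19 - 3.362e-19
Step 3: G = -5.635e-19 J

-5.635e-19


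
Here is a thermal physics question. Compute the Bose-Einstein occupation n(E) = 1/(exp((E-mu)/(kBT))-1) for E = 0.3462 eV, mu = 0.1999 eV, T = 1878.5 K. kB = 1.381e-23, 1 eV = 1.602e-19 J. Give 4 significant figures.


Step 1: (E - mu) = 0.1463 eV
Step 2: x = (E-mu)*eV/(kB*T) = 0.1463*1.602e-19/(1.381e-23*1878.5) = 0.9034
Step 3: exp(x) = 2.468
Step 4: n = 1/(exp(x)-1) = 0.6812

0.6812


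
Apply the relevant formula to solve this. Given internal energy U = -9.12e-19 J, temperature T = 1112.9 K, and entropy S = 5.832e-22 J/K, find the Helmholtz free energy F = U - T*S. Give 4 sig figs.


Step 1: T*S = 1112.9 * 5.832e-22 = 6.49e-19 J
Step 2: F = U - T*S = -9.12e-19 - 6.49e-19
Step 3: F = -1.561e-18 J

-1.561e-18


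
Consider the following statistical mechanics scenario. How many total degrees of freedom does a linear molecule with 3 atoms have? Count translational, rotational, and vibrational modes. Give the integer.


Step 1: Translational DOF = 3
Step 2: Rotational DOF (linear) = 2
Step 3: Vibrational DOF = 3*3 - 5 = 4
Step 4: Total = 3 + 2 + 4 = 9

9


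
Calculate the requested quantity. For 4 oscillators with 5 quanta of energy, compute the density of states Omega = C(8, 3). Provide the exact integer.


Step 1: Use binomial coefficient C(8, 3)
Step 2: Numerator = 8! / 5!
Step 3: Denominator = 3!
Step 4: Omega = 56

56


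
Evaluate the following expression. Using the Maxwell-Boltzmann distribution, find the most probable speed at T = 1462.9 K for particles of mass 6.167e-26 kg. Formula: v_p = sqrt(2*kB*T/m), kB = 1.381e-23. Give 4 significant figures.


Step 1: Numerator = 2*kB*T = 2*1.381e-23*1462.9 = 4.041e-20
Step 2: Ratio = 4.041e-20 / 6.167e-26 = 6.552e+05
Step 3: v_p = sqrt(6.552e+05) = 809.4 m/s

809.4


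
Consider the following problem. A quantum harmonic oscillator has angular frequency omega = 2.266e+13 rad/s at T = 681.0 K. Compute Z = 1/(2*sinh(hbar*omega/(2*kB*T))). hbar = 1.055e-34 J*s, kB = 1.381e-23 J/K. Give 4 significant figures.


Step 1: Compute x = hbar*omega/(kB*T) = 1.055e-34*2.266e+13/(1.381e-23*681.0) = 0.2542
Step 2: x/2 = 0.1271
Step 3: sinh(x/2) = 0.1274
Step 4: Z = 1/(2*0.1274) = 3.923

3.923


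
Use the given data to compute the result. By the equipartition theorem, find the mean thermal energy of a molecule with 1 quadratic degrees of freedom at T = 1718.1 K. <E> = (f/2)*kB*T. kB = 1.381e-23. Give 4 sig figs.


Step 1: f/2 = 1/2 = 0.5
Step 2: kB*T = 1.381e-23 * 1718.1 = 2.373e-20
Step 3: <E> = 0.5 * 2.373e-20 = 1.186e-20 J

1.186e-20


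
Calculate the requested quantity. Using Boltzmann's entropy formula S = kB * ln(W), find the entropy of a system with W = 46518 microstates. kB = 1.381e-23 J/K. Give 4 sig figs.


Step 1: ln(W) = ln(46518) = 10.75
Step 2: S = kB * ln(W) = 1.381e-23 * 10.75
Step 3: S = 1.484e-22 J/K

1.484e-22


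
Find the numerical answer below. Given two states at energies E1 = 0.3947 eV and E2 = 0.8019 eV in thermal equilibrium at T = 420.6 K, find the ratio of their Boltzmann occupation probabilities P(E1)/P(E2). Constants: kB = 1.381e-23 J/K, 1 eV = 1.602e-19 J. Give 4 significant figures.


Step 1: Compute energy difference dE = E1 - E2 = 0.3947 - 0.8019 = -0.4072 eV
Step 2: Convert to Joules: dE_J = -0.4072 * 1.602e-19 = -6.523e-20 J
Step 3: Compute exponent = -dE_J / (kB * T) = -(-6.523e-20) / (1.381e-23 * 420.6) = 11.23
Step 4: P(E1)/P(E2) = exp(11.23) = 7.541e+04

7.541e+04


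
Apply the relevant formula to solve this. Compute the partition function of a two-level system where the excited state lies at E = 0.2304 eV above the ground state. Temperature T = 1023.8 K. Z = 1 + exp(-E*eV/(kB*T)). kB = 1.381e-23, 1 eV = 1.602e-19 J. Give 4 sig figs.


Step 1: Compute beta*E = E*eV/(kB*T) = 0.2304*1.602e-19/(1.381e-23*1023.8) = 2.611
Step 2: exp(-beta*E) = exp(-2.611) = 0.07349
Step 3: Z = 1 + 0.07349 = 1.073

1.073


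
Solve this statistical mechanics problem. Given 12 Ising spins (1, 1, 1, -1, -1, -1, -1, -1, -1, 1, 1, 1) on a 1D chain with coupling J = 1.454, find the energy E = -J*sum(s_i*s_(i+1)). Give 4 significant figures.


Step 1: Nearest-neighbor products: 1, 1, -1, 1, 1, 1, 1, 1, -1, 1, 1
Step 2: Sum of products = 7
Step 3: E = -1.454 * 7 = -10.18

-10.18


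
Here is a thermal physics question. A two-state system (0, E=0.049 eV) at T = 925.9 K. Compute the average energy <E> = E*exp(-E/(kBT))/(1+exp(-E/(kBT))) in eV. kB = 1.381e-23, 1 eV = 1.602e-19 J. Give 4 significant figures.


Step 1: beta*E = 0.049*1.602e-19/(1.381e-23*925.9) = 0.6139
Step 2: exp(-beta*E) = 0.5412
Step 3: <E> = 0.049*0.5412/(1+0.5412) = 0.01721 eV

0.01721


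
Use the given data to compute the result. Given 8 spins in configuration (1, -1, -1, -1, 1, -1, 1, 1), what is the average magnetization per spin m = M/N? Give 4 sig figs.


Step 1: Count up spins (+1): 4, down spins (-1): 4
Step 2: Total magnetization M = 4 - 4 = 0
Step 3: m = M/N = 0/8 = 0

0


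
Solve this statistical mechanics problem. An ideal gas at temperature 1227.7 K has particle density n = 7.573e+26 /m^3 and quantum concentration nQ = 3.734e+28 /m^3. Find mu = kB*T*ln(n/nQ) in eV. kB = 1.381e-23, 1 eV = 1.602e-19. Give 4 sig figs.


Step 1: n/nQ = 7.573e+26/3.734e+28 = 0.02028
Step 2: ln(n/nQ) = -3.898
Step 3: mu = kB*T*ln(n/nQ) = 1.695e-20*-3.898 = -6.609e-20 J
Step 4: Convert to eV: -6.609e-20/1.602e-19 = -0.4125 eV

-0.4125


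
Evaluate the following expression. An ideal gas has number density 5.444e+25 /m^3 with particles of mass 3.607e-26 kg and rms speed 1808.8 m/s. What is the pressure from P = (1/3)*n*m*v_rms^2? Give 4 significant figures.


Step 1: v_rms^2 = 1808.8^2 = 3.272e+06
Step 2: n*m = 5.444e+25*3.607e-26 = 1.964
Step 3: P = (1/3)*1.964*3.272e+06 = 2.142e+06 Pa

2.142e+06
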